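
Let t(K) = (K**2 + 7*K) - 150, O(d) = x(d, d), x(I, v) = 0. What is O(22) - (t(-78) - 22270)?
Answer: 16882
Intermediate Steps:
O(d) = 0
t(K) = -150 + K**2 + 7*K
O(22) - (t(-78) - 22270) = 0 - ((-150 + (-78)**2 + 7*(-78)) - 22270) = 0 - ((-150 + 6084 - 546) - 22270) = 0 - (5388 - 22270) = 0 - 1*(-16882) = 0 + 16882 = 16882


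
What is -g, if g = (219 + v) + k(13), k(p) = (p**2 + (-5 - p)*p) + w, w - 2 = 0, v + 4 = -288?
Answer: 136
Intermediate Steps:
v = -292 (v = -4 - 288 = -292)
w = 2 (w = 2 + 0 = 2)
k(p) = 2 + p**2 + p*(-5 - p) (k(p) = (p**2 + (-5 - p)*p) + 2 = (p**2 + p*(-5 - p)) + 2 = 2 + p**2 + p*(-5 - p))
g = -136 (g = (219 - 292) + (2 - 5*13) = -73 + (2 - 65) = -73 - 63 = -136)
-g = -1*(-136) = 136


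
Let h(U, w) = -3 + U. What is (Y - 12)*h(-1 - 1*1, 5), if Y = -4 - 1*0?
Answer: 80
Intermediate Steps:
Y = -4 (Y = -4 + 0 = -4)
(Y - 12)*h(-1 - 1*1, 5) = (-4 - 12)*(-3 + (-1 - 1*1)) = -16*(-3 + (-1 - 1)) = -16*(-3 - 2) = -16*(-5) = 80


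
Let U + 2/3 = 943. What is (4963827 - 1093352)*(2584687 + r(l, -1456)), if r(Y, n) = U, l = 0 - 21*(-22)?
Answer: 30022841081800/3 ≈ 1.0008e+13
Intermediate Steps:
l = 462 (l = 0 + 462 = 462)
U = 2827/3 (U = -2/3 + 943 = 2827/3 ≈ 942.33)
r(Y, n) = 2827/3
(4963827 - 1093352)*(2584687 + r(l, -1456)) = (4963827 - 1093352)*(2584687 + 2827/3) = 3870475*(7756888/3) = 30022841081800/3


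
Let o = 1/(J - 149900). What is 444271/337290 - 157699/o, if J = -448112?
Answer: 31808435118572791/337290 ≈ 9.4306e+10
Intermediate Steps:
o = -1/598012 (o = 1/(-448112 - 149900) = 1/(-598012) = -1/598012 ≈ -1.6722e-6)
444271/337290 - 157699/o = 444271/337290 - 157699/(-1/598012) = 444271*(1/337290) - 157699*(-598012) = 444271/337290 + 94305894388 = 31808435118572791/337290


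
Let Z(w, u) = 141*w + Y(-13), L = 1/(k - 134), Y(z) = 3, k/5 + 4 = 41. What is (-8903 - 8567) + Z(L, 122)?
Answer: -296892/17 ≈ -17464.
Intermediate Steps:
k = 185 (k = -20 + 5*41 = -20 + 205 = 185)
L = 1/51 (L = 1/(185 - 134) = 1/51 ≈ 0.019608)
Z(w, u) = 3 + 141*w (Z(w, u) = 141*w + 3 = 3 + 141*w)
(-8903 - 8567) + Z(L, 122) = (-8903 - 8567) + (3 + 141*(1/51)) = -17470 + (3 + 47/17) = -17470 + 98/17 = -296892/17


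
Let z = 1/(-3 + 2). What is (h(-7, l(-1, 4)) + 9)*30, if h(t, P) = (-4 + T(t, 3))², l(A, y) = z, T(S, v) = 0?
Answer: 750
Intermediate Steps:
z = -1 (z = 1/(-1) = -1)
l(A, y) = -1
h(t, P) = 16 (h(t, P) = (-4 + 0)² = (-4)² = 16)
(h(-7, l(-1, 4)) + 9)*30 = (16 + 9)*30 = 25*30 = 750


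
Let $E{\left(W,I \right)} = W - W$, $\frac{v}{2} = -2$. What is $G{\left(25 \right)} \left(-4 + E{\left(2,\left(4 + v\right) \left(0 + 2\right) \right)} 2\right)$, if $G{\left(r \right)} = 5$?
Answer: $-20$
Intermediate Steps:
$v = -4$ ($v = 2 \left(-2\right) = -4$)
$E{\left(W,I \right)} = 0$
$G{\left(25 \right)} \left(-4 + E{\left(2,\left(4 + v\right) \left(0 + 2\right) \right)} 2\right) = 5 \left(-4 + 0 \cdot 2\right) = 5 \left(-4 + 0\right) = 5 \left(-4\right) = -20$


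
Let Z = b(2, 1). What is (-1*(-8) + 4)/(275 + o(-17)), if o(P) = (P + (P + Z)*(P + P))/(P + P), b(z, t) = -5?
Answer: 8/169 ≈ 0.047337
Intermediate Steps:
Z = -5
o(P) = (P + 2*P*(-5 + P))/(2*P) (o(P) = (P + (P - 5)*(P + P))/(P + P) = (P + (-5 + P)*(2*P))/((2*P)) = (P + 2*P*(-5 + P))*(1/(2*P)) = (P + 2*P*(-5 + P))/(2*P))
(-1*(-8) + 4)/(275 + o(-17)) = (-1*(-8) + 4)/(275 + (-9/2 - 17)) = (8 + 4)/(275 - 43/2) = 12/(507/2) = 12*(2/507) = 8/169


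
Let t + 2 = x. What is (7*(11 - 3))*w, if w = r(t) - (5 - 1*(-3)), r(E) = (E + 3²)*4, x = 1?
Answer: 1344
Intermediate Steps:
t = -1 (t = -2 + 1 = -1)
r(E) = 36 + 4*E (r(E) = (E + 9)*4 = (9 + E)*4 = 36 + 4*E)
w = 24 (w = (36 + 4*(-1)) - (5 - 1*(-3)) = (36 - 4) - (5 + 3) = 32 - 1*8 = 32 - 8 = 24)
(7*(11 - 3))*w = (7*(11 - 3))*24 = (7*8)*24 = 56*24 = 1344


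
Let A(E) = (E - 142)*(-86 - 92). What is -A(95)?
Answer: -8366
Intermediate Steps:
A(E) = 25276 - 178*E (A(E) = (-142 + E)*(-178) = 25276 - 178*E)
-A(95) = -(25276 - 178*95) = -(25276 - 16910) = -1*8366 = -8366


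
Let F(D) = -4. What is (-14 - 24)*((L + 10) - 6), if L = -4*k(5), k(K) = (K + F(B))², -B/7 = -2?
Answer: 0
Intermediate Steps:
B = 14 (B = -7*(-2) = 14)
k(K) = (-4 + K)² (k(K) = (K - 4)² = (-4 + K)²)
L = -4 (L = -4*(-4 + 5)² = -4*1² = -4*1 = -4)
(-14 - 24)*((L + 10) - 6) = (-14 - 24)*((-4 + 10) - 6) = -38*(6 - 6) = -38*0 = 0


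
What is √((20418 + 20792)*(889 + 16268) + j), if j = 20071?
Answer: √707060041 ≈ 26591.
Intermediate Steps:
√((20418 + 20792)*(889 + 16268) + j) = √((20418 + 20792)*(889 + 16268) + 20071) = √(41210*17157 + 20071) = √(707039970 + 20071) = √707060041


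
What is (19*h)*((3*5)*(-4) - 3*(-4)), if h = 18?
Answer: -16416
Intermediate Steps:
(19*h)*((3*5)*(-4) - 3*(-4)) = (19*18)*((3*5)*(-4) - 3*(-4)) = 342*(15*(-4) + 12) = 342*(-60 + 12) = 342*(-48) = -16416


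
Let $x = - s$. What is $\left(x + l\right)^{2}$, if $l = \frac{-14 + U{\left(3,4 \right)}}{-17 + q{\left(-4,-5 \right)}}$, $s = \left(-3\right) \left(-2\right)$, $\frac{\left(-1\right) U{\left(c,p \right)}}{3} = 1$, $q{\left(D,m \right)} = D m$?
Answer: $\frac{1225}{9} \approx 136.11$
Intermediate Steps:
$U{\left(c,p \right)} = -3$ ($U{\left(c,p \right)} = \left(-3\right) 1 = -3$)
$s = 6$
$x = -6$ ($x = \left(-1\right) 6 = -6$)
$l = - \frac{17}{3}$ ($l = \frac{-14 - 3}{-17 - -20} = - \frac{17}{-17 + 20} = - \frac{17}{3} \approx -5.6667$)
$\left(x + l\right)^{2} = \left(-6 - \frac{17}{3}\right)^{2} = \left(- \frac{35}{3}\right)^{2} = \frac{1225}{9}$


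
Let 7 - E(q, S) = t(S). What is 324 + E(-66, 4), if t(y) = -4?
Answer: 335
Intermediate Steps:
E(q, S) = 11 (E(q, S) = 7 - 1*(-4) = 7 + 4 = 11)
324 + E(-66, 4) = 324 + 11 = 335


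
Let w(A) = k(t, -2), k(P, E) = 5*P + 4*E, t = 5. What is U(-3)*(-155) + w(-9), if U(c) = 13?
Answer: -1998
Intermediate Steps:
k(P, E) = 4*E + 5*P
w(A) = 17 (w(A) = 4*(-2) + 5*5 = -8 + 25 = 17)
U(-3)*(-155) + w(-9) = 13*(-155) + 17 = -2015 + 17 = -1998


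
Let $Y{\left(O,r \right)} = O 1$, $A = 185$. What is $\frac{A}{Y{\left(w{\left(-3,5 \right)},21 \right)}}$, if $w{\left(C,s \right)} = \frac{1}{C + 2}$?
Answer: $-185$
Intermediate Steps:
$w{\left(C,s \right)} = \frac{1}{2 + C}$
$Y{\left(O,r \right)} = O$
$\frac{A}{Y{\left(w{\left(-3,5 \right)},21 \right)}} = \frac{185}{\frac{1}{2 - 3}} = \frac{185}{\frac{1}{-1}} = \frac{185}{-1} = 185 \left(-1\right) = -185$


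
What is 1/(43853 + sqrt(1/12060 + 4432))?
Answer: 528867180/23192358994619 - 6*sqrt(17905723535)/23192358994619 ≈ 2.2769e-5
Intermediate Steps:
1/(43853 + sqrt(1/12060 + 4432)) = 1/(43853 + sqrt(53449921/12060)) = 1/(43853 + sqrt(17905723535)/2010)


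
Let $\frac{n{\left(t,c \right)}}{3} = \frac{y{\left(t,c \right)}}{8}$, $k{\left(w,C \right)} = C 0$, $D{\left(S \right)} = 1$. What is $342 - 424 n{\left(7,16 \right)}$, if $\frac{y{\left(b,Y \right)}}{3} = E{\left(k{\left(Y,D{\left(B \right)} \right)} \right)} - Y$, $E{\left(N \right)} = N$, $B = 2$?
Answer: $7974$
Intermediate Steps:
$k{\left(w,C \right)} = 0$
$y{\left(b,Y \right)} = - 3 Y$ ($y{\left(b,Y \right)} = 3 \left(0 - Y\right) = 3 \left(- Y\right) = - 3 Y$)
$n{\left(t,c \right)} = - \frac{9 c}{8}$ ($n{\left(t,c \right)} = 3 \frac{\left(-3\right) c}{8} = 3 - 3 c \frac{1}{8} = 3 \left(- \frac{3 c}{8}\right) = - \frac{9 c}{8}$)
$342 - 424 n{\left(7,16 \right)} = 342 - 424 \left(\left(- \frac{9}{8}\right) 16\right) = 342 - -7632 = 342 + 7632 = 7974$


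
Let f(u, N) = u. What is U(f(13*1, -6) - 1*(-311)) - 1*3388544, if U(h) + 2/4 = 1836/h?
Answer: -20331233/6 ≈ -3.3885e+6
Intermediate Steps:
U(h) = -½ + 1836/h
U(f(13*1, -6) - 1*(-311)) - 1*3388544 = (3672 - (13*1 - 1*(-311)))/(2*(13*1 - 1*(-311))) - 1*3388544 = (3672 - (13 + 311))/(2*(13 + 311)) - 3388544 = (½)*(3672 - 1*324)/324 - 3388544 = (½)*(1/324)*(3672 - 324) - 3388544 = (½)*(1/324)*3348 - 3388544 = 31/6 - 3388544 = -20331233/6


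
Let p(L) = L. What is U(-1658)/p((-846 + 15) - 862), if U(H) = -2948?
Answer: 2948/1693 ≈ 1.7413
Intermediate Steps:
U(-1658)/p((-846 + 15) - 862) = -2948/((-846 + 15) - 862) = -2948/(-831 - 862) = -2948/(-1693) = -2948*(-1/1693) = 2948/1693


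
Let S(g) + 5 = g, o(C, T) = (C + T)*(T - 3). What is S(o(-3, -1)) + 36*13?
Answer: 479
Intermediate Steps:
o(C, T) = (-3 + T)*(C + T) (o(C, T) = (C + T)*(-3 + T) = (-3 + T)*(C + T))
S(g) = -5 + g
S(o(-3, -1)) + 36*13 = (-5 + ((-1)² - 3*(-3) - 3*(-1) - 3*(-1))) + 36*13 = (-5 + (1 + 9 + 3 + 3)) + 468 = (-5 + 16) + 468 = 11 + 468 = 479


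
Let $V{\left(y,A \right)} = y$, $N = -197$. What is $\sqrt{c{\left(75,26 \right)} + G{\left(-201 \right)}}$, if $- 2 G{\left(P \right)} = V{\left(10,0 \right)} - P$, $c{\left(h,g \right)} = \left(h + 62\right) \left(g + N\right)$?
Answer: $\frac{i \sqrt{94130}}{2} \approx 153.4 i$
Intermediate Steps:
$c{\left(h,g \right)} = \left(-197 + g\right) \left(62 + h\right)$ ($c{\left(h,g \right)} = \left(h + 62\right) \left(g - 197\right) = \left(62 + h\right) \left(-197 + g\right) = \left(-197 + g\right) \left(62 + h\right)$)
$G{\left(P \right)} = -5 + \frac{P}{2}$ ($G{\left(P \right)} = - \frac{10 - P}{2} = -5 + \frac{P}{2}$)
$\sqrt{c{\left(75,26 \right)} + G{\left(-201 \right)}} = \sqrt{\left(-12214 - 14775 + 62 \cdot 26 + 26 \cdot 75\right) + \left(-5 + \frac{1}{2} \left(-201\right)\right)} = \sqrt{\left(-12214 - 14775 + 1612 + 1950\right) - \frac{211}{2}} = \sqrt{-23427 - \frac{211}{2}} = \sqrt{- \frac{47065}{2}} = \frac{i \sqrt{94130}}{2}$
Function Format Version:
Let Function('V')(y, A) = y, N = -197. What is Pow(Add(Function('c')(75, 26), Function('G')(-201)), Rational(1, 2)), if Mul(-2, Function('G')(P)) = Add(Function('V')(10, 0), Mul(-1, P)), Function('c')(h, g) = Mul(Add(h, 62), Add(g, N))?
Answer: Mul(Rational(1, 2), I, Pow(94130, Rational(1, 2))) ≈ Mul(153.40, I)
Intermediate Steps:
Function('c')(h, g) = Mul(Add(-197, g), Add(62, h)) (Function('c')(h, g) = Mul(Add(h, 62), Add(g, -197)) = Mul(Add(62, h), Add(-197, g)) = Mul(Add(-197, g), Add(62, h)))
Function('G')(P) = Add(-5, Mul(Rational(1, 2), P)) (Function('G')(P) = Mul(Rational(-1, 2), Add(10, Mul(-1, P))) = Add(-5, Mul(Rational(1, 2), P)))
Pow(Add(Function('c')(75, 26), Function('G')(-201)), Rational(1, 2)) = Pow(Add(Add(-12214, Mul(-197, 75), Mul(62, 26), Mul(26, 75)), Add(-5, Mul(Rational(1, 2), -201))), Rational(1, 2)) = Pow(Add(Add(-12214, -14775, 1612, 1950), Add(-5, Rational(-201, 2))), Rational(1, 2)) = Pow(Add(-23427, Rational(-211, 2)), Rational(1, 2)) = Pow(Rational(-47065, 2), Rational(1, 2)) = Mul(Rational(1, 2), I, Pow(94130, Rational(1, 2)))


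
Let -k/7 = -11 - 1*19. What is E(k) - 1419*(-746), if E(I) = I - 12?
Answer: 1058772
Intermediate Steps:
k = 210 (k = -7*(-11 - 1*19) = -7*(-11 - 19) = -7*(-30) = 210)
E(I) = -12 + I
E(k) - 1419*(-746) = (-12 + 210) - 1419*(-746) = 198 + 1058574 = 1058772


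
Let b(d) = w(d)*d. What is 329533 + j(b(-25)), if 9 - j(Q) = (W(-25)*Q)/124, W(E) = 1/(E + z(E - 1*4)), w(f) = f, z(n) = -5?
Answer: 245179373/744 ≈ 3.2954e+5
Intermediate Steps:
W(E) = 1/(-5 + E) (W(E) = 1/(E - 5) = 1/(-5 + E))
b(d) = d² (b(d) = d*d = d²)
j(Q) = 9 + Q/3720 (j(Q) = 9 - Q/(-5 - 25)/124 = 9 - Q/(-30)/124 = 9 - (-Q/30)/124 = 9 - (-1)*Q/3720 = 9 + Q/3720)
329533 + j(b(-25)) = 329533 + (9 + (1/3720)*(-25)²) = 329533 + (9 + (1/3720)*625) = 329533 + (9 + 125/744) = 329533 + 6821/744 = 245179373/744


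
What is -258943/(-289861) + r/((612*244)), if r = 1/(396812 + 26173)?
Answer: 16355747237277301/18308636456132880 ≈ 0.89334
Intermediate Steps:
r = 1/422985 ≈ 2.3642e-6
-258943/(-289861) + r/((612*244)) = -258943/(-289861) + 1/(422985*((612*244))) = -258943*(-1/289861) + (1/422985)/149328 = 258943/289861 + (1/422985)*(1/149328) = 258943/289861 + 1/63163504080 = 16355747237277301/18308636456132880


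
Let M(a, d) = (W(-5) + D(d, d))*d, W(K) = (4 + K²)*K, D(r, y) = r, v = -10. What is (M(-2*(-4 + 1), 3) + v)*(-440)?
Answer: 191840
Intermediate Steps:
W(K) = K*(4 + K²)
M(a, d) = d*(-145 + d) (M(a, d) = (-5*(4 + (-5)²) + d)*d = (-5*(4 + 25) + d)*d = (-5*29 + d)*d = (-145 + d)*d = d*(-145 + d))
(M(-2*(-4 + 1), 3) + v)*(-440) = (3*(-145 + 3) - 10)*(-440) = (3*(-142) - 10)*(-440) = (-426 - 10)*(-440) = -436*(-440) = 191840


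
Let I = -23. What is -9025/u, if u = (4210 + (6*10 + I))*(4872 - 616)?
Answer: -475/951328 ≈ -0.00049930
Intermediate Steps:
u = 18075232 (u = (4210 + (6*10 - 23))*(4872 - 616) = (4210 + (60 - 23))*4256 = (4210 + 37)*4256 = 4247*4256 = 18075232)
-9025/u = -9025/18075232 = -9025*1/18075232 = -475/951328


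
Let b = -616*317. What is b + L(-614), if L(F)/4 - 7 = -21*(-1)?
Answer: -195160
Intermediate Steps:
b = -195272
L(F) = 112 (L(F) = 28 + 4*(-21*(-1)) = 28 + 4*21 = 28 + 84 = 112)
b + L(-614) = -195272 + 112 = -195160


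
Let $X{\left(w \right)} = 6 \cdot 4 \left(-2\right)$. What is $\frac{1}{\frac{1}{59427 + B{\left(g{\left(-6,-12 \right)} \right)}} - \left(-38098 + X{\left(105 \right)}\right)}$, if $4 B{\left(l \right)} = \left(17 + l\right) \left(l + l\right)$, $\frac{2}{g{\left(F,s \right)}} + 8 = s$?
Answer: $\frac{11885231}{453374021926} \approx 2.6215 \cdot 10^{-5}$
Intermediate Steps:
$X{\left(w \right)} = -48$ ($X{\left(w \right)} = 24 \left(-2\right) = -48$)
$g{\left(F,s \right)} = \frac{2}{-8 + s}$
$B{\left(l \right)} = \frac{l \left(17 + l\right)}{2}$ ($B{\left(l \right)} = \frac{\left(17 + l\right) \left(l + l\right)}{4} = \frac{\left(17 + l\right) 2 l}{4} = \frac{2 l \left(17 + l\right)}{4} = \frac{l \left(17 + l\right)}{2}$)
$\frac{1}{\frac{1}{59427 + B{\left(g{\left(-6,-12 \right)} \right)}} - \left(-38098 + X{\left(105 \right)}\right)} = \frac{1}{\frac{1}{59427 + \frac{\frac{2}{-8 - 12} \left(17 + \frac{2}{-8 - 12}\right)}{2}} + \left(38098 - -48\right)} = \frac{1}{\frac{1}{59427 + \frac{\frac{2}{-20} \left(17 + \frac{2}{-20}\right)}{2}} + \left(38098 + 48\right)} = \frac{1}{\frac{1}{59427 + \frac{2 \left(- \frac{1}{20}\right) \left(17 + 2 \left(- \frac{1}{20}\right)\right)}{2}} + 38146} = \frac{1}{\frac{1}{59427 + \frac{1}{2} \left(- \frac{1}{10}\right) \left(17 - \frac{1}{10}\right)} + 38146} = \frac{1}{\frac{1}{59427 + \frac{1}{2} \left(- \frac{1}{10}\right) \frac{169}{10}} + 38146} = \frac{1}{\frac{1}{59427 - \frac{169}{200}} + 38146} = \frac{1}{\frac{1}{\frac{11885231}{200}} + 38146} = \frac{1}{\frac{200}{11885231} + 38146} = \frac{1}{\frac{453374021926}{11885231}} = \frac{11885231}{453374021926}$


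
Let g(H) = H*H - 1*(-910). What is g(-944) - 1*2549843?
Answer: -1657797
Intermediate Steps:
g(H) = 910 + H**2 (g(H) = H**2 + 910 = 910 + H**2)
g(-944) - 1*2549843 = (910 + (-944)**2) - 1*2549843 = (910 + 891136) - 2549843 = 892046 - 2549843 = -1657797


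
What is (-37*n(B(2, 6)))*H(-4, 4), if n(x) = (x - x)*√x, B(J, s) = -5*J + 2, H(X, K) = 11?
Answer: 0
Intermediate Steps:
B(J, s) = 2 - 5*J
n(x) = 0 (n(x) = 0*√x = 0)
(-37*n(B(2, 6)))*H(-4, 4) = -37*0*11 = 0*11 = 0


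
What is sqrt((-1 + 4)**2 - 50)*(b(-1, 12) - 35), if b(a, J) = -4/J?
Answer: -106*I*sqrt(41)/3 ≈ -226.24*I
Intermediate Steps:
sqrt((-1 + 4)**2 - 50)*(b(-1, 12) - 35) = sqrt((-1 + 4)**2 - 50)*(-4/12 - 35) = sqrt(3**2 - 50)*(-4*1/12 - 35) = sqrt(9 - 50)*(-1/3 - 35) = sqrt(-41)*(-106/3) = (I*sqrt(41))*(-106/3) = -106*I*sqrt(41)/3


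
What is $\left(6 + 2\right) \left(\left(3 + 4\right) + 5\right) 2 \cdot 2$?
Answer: $384$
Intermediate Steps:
$\left(6 + 2\right) \left(\left(3 + 4\right) + 5\right) 2 \cdot 2 = 8 \left(7 + 5\right) 2 \cdot 2 = 8 \cdot 12 \cdot 2 \cdot 2 = 96 \cdot 2 \cdot 2 = 192 \cdot 2 = 384$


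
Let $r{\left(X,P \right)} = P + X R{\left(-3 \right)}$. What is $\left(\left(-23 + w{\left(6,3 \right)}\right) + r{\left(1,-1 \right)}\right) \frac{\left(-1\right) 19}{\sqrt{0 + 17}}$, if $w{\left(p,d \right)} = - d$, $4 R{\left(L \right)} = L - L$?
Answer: $\frac{513 \sqrt{17}}{17} \approx 124.42$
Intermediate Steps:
$R{\left(L \right)} = 0$ ($R{\left(L \right)} = \frac{L - L}{4} = \frac{1}{4} \cdot 0 = 0$)
$r{\left(X,P \right)} = P$ ($r{\left(X,P \right)} = P + X 0 = P + 0 = P$)
$\left(\left(-23 + w{\left(6,3 \right)}\right) + r{\left(1,-1 \right)}\right) \frac{\left(-1\right) 19}{\sqrt{0 + 17}} = \left(\left(-23 - 3\right) - 1\right) \frac{\left(-1\right) 19}{\sqrt{0 + 17}} = \left(\left(-23 - 3\right) - 1\right) \left(- \frac{19}{\sqrt{17}}\right) = \left(-26 - 1\right) \left(- 19 \frac{\sqrt{17}}{17}\right) = - 27 \left(- \frac{19 \sqrt{17}}{17}\right) = \frac{513 \sqrt{17}}{17}$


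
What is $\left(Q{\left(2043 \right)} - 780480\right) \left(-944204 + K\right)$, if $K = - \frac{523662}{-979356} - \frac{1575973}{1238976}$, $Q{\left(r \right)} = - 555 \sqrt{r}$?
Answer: $\frac{129368250901509348875}{175549563} + \frac{17662823923822309625 \sqrt{227}}{11235172032} \approx 7.6062 \cdot 10^{11}$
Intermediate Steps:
$K = - \frac{74552830273}{101116548288}$ ($K = \left(-523662\right) \left(- \frac{1}{979356}\right) - \frac{1575973}{1238976} = \frac{87277}{163226} - \frac{1575973}{1238976} = - \frac{74552830273}{101116548288} \approx -0.7373$)
$\left(Q{\left(2043 \right)} - 780480\right) \left(-944204 + K\right) = \left(- 555 \sqrt{2043} - 780480\right) \left(-944204 - \frac{74552830273}{101116548288}\right) = \left(- 555 \cdot 3 \sqrt{227} - 780480\right) \left(- \frac{95474723912553025}{101116548288}\right) = \left(- 1665 \sqrt{227} - 780480\right) \left(- \frac{95474723912553025}{101116548288}\right) = \left(-780480 - 1665 \sqrt{227}\right) \left(- \frac{95474723912553025}{101116548288}\right) = \frac{129368250901509348875}{175549563} + \frac{17662823923822309625 \sqrt{227}}{11235172032}$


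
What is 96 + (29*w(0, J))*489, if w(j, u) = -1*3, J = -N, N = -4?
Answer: -42447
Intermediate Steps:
J = 4 (J = -1*(-4) = 4)
w(j, u) = -3
96 + (29*w(0, J))*489 = 96 + (29*(-3))*489 = 96 - 87*489 = 96 - 42543 = -42447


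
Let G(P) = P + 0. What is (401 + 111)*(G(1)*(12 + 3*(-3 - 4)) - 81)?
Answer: -46080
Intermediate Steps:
G(P) = P
(401 + 111)*(G(1)*(12 + 3*(-3 - 4)) - 81) = (401 + 111)*(1*(12 + 3*(-3 - 4)) - 81) = 512*(1*(12 + 3*(-7)) - 81) = 512*(1*(12 - 21) - 81) = 512*(1*(-9) - 81) = 512*(-9 - 81) = 512*(-90) = -46080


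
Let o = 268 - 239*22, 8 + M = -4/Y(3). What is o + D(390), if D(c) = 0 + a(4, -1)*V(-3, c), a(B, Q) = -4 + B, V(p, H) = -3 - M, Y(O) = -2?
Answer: -4990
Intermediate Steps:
M = -6 (M = -8 - 4/(-2) = -8 - 4*(-½) = -8 + 2 = -6)
o = -4990 (o = 268 - 5258 = -4990)
V(p, H) = 3 (V(p, H) = -3 - 1*(-6) = -3 + 6 = 3)
D(c) = 0 (D(c) = 0 + (-4 + 4)*3 = 0 + 0*3 = 0 + 0 = 0)
o + D(390) = -4990 + 0 = -4990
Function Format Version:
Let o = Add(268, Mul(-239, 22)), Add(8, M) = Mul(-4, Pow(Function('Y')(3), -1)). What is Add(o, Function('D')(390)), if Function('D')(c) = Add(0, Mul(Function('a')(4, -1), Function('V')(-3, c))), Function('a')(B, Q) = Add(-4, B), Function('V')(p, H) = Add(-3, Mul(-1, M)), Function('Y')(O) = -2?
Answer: -4990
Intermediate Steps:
M = -6 (M = Add(-8, Mul(-4, Pow(-2, -1))) = Add(-8, Mul(-4, Rational(-1, 2))) = Add(-8, 2) = -6)
o = -4990 (o = Add(268, -5258) = -4990)
Function('V')(p, H) = 3 (Function('V')(p, H) = Add(-3, Mul(-1, -6)) = Add(-3, 6) = 3)
Function('D')(c) = 0 (Function('D')(c) = Add(0, Mul(Add(-4, 4), 3)) = Add(0, Mul(0, 3)) = Add(0, 0) = 0)
Add(o, Function('D')(390)) = Add(-4990, 0) = -4990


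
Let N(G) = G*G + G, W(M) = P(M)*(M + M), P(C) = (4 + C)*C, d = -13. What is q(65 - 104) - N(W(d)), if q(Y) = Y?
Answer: -9250761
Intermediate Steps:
P(C) = C*(4 + C)
W(M) = 2*M**2*(4 + M) (W(M) = (M*(4 + M))*(M + M) = (M*(4 + M))*(2*M) = 2*M**2*(4 + M))
N(G) = G + G**2 (N(G) = G**2 + G = G + G**2)
q(65 - 104) - N(W(d)) = (65 - 104) - 2*(-13)**2*(4 - 13)*(1 + 2*(-13)**2*(4 - 13)) = -39 - 2*169*(-9)*(1 + 2*169*(-9)) = -39 - (-3042)*(1 - 3042) = -39 - (-3042)*(-3041) = -39 - 1*9250722 = -39 - 9250722 = -9250761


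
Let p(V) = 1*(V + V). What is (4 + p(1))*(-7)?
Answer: -42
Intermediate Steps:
p(V) = 2*V (p(V) = 1*(2*V) = 2*V)
(4 + p(1))*(-7) = (4 + 2*1)*(-7) = (4 + 2)*(-7) = 6*(-7) = -42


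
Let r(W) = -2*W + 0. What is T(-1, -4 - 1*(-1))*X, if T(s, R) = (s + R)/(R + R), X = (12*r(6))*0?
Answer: 0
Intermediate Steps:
r(W) = -2*W
X = 0 (X = (12*(-2*6))*0 = (12*(-12))*0 = -144*0 = 0)
T(s, R) = (R + s)/(2*R) (T(s, R) = (R + s)/((2*R)) = (R + s)*(1/(2*R)) = (R + s)/(2*R))
T(-1, -4 - 1*(-1))*X = (((-4 - 1*(-1)) - 1)/(2*(-4 - 1*(-1))))*0 = (((-4 + 1) - 1)/(2*(-4 + 1)))*0 = ((½)*(-3 - 1)/(-3))*0 = ((½)*(-⅓)*(-4))*0 = (⅔)*0 = 0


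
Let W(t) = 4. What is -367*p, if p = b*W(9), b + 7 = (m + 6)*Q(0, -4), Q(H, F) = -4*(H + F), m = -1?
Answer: -107164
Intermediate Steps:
Q(H, F) = -4*F - 4*H (Q(H, F) = -4*(F + H) = -4*F - 4*H)
b = 73 (b = -7 + (-1 + 6)*(-4*(-4) - 4*0) = -7 + 5*(16 + 0) = -7 + 5*16 = -7 + 80 = 73)
p = 292 (p = 73*4 = 292)
-367*p = -367*292 = -107164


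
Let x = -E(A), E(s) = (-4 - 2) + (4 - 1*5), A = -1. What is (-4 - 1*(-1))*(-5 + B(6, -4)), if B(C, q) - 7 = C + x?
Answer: -45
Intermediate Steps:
E(s) = -7 (E(s) = -6 + (4 - 5) = -6 - 1 = -7)
x = 7 (x = -1*(-7) = 7)
B(C, q) = 14 + C (B(C, q) = 7 + (C + 7) = 7 + (7 + C) = 14 + C)
(-4 - 1*(-1))*(-5 + B(6, -4)) = (-4 - 1*(-1))*(-5 + (14 + 6)) = (-4 + 1)*(-5 + 20) = -3*15 = -45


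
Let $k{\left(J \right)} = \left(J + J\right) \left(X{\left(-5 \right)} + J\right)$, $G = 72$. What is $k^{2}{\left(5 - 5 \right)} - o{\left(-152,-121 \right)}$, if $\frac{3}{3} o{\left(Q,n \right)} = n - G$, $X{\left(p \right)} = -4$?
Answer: $193$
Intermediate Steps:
$k{\left(J \right)} = 2 J \left(-4 + J\right)$ ($k{\left(J \right)} = \left(J + J\right) \left(-4 + J\right) = 2 J \left(-4 + J\right)$)
$o{\left(Q,n \right)} = -72 + n$ ($o{\left(Q,n \right)} = n - 72 = -72 + n$)
$k^{2}{\left(5 - 5 \right)} - o{\left(-152,-121 \right)} = \left(2 \left(5 - 5\right) \left(-4 + \left(5 - 5\right)\right)\right)^{2} - \left(-72 - 121\right) = \left(2 \left(5 - 5\right) \left(-4 + \left(5 - 5\right)\right)\right)^{2} - -193 = \left(2 \cdot 0 \left(-4 + 0\right)\right)^{2} + 193 = \left(2 \cdot 0 \left(-4\right)\right)^{2} + 193 = 0^{2} + 193 = 0 + 193 = 193$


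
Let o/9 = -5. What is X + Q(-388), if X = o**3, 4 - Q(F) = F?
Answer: -90733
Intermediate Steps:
o = -45 (o = 9*(-5) = -45)
Q(F) = 4 - F
X = -91125 (X = (-45)**3 = -91125)
X + Q(-388) = -91125 + (4 - 1*(-388)) = -91125 + (4 + 388) = -91125 + 392 = -90733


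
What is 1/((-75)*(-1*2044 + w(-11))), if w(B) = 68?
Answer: 1/148200 ≈ 6.7476e-6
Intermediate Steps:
1/((-75)*(-1*2044 + w(-11))) = 1/((-75)*(-1*2044 + 68)) = -1/(75*(-2044 + 68)) = -1/75/(-1976) = -1/75*(-1/1976) = 1/148200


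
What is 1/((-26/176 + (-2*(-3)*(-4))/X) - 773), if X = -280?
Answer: -3080/2381031 ≈ -0.0012936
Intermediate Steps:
1/((-26/176 + (-2*(-3)*(-4))/X) - 773) = 1/((-26/176 + (-2*(-3)*(-4))/(-280)) - 773) = 1/((-26*1/176 + (6*(-4))*(-1/280)) - 773) = 1/((-13/88 - 24*(-1/280)) - 773) = 1/((-13/88 + 3/35) - 773) = 1/(-191/3080 - 773) = 1/(-2381031/3080) = -3080/2381031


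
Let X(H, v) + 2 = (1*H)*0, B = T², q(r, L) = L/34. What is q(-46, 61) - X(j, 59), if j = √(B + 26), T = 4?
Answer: 129/34 ≈ 3.7941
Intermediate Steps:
q(r, L) = L/34 (q(r, L) = L*(1/34) = L/34)
B = 16 (B = 4² = 16)
j = √42 (j = √(16 + 26) = √42 ≈ 6.4807)
X(H, v) = -2 (X(H, v) = -2 + (1*H)*0 = -2 + H*0 = -2 + 0 = -2)
q(-46, 61) - X(j, 59) = (1/34)*61 - 1*(-2) = 61/34 + 2 = 129/34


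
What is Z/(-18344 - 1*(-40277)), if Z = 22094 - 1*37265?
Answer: -5057/7311 ≈ -0.69170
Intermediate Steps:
Z = -15171 (Z = 22094 - 37265 = -15171)
Z/(-18344 - 1*(-40277)) = -15171/(-18344 - 1*(-40277)) = -15171/(-18344 + 40277) = -15171/21933 = -15171*1/21933 = -5057/7311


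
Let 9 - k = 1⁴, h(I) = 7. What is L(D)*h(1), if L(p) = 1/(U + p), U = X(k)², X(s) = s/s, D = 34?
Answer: ⅕ ≈ 0.20000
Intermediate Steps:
k = 8 (k = 9 - 1*1⁴ = 9 - 1*1 = 9 - 1 = 8)
X(s) = 1
U = 1 (U = 1² = 1)
L(p) = 1/(1 + p)
L(D)*h(1) = 7/(1 + 34) = 7/35 = (1/35)*7 = ⅕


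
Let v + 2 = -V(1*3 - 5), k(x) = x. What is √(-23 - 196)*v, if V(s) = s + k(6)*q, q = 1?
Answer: -6*I*√219 ≈ -88.792*I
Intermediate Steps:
V(s) = 6 + s (V(s) = s + 6*1 = s + 6 = 6 + s)
v = -6 (v = -2 - (6 + (1*3 - 5)) = -2 - (6 + (3 - 5)) = -2 - (6 - 2) = -2 - 1*4 = -2 - 4 = -6)
√(-23 - 196)*v = √(-23 - 196)*(-6) = √(-219)*(-6) = (I*√219)*(-6) = -6*I*√219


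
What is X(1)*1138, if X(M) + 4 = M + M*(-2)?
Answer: -5690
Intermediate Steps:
X(M) = -4 - M (X(M) = -4 + (M + M*(-2)) = -4 + (M - 2*M) = -4 - M)
X(1)*1138 = (-4 - 1*1)*1138 = (-4 - 1)*1138 = -5*1138 = -5690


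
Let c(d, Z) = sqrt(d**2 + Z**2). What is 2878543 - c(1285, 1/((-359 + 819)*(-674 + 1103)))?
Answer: 2878543 - sqrt(64303780007610001)/197340 ≈ 2.8773e+6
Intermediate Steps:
c(d, Z) = sqrt(Z**2 + d**2)
2878543 - c(1285, 1/((-359 + 819)*(-674 + 1103))) = 2878543 - sqrt((1/((-359 + 819)*(-674 + 1103)))**2 + 1285**2) = 2878543 - sqrt((1/(460*429))**2 + 1651225) = 2878543 - sqrt((1/197340)**2 + 1651225) = 2878543 - sqrt(1/38943075600 + 1651225) = 2878543 - sqrt(64303780007610001/38943075600) = 2878543 - sqrt(64303780007610001)/197340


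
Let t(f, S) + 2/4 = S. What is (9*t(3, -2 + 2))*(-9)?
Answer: 81/2 ≈ 40.500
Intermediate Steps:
t(f, S) = -1/2 + S
(9*t(3, -2 + 2))*(-9) = (9*(-1/2 + (-2 + 2)))*(-9) = (9*(-1/2 + 0))*(-9) = (9*(-1/2))*(-9) = -9/2*(-9) = 81/2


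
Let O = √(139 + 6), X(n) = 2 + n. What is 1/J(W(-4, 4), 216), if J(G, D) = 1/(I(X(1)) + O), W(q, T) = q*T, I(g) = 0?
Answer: √145 ≈ 12.042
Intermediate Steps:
W(q, T) = T*q
O = √145 ≈ 12.042
J(G, D) = √145/145 (J(G, D) = 1/(0 + √145) = 1/(√145) = √145/145)
1/J(W(-4, 4), 216) = 1/(√145/145) = √145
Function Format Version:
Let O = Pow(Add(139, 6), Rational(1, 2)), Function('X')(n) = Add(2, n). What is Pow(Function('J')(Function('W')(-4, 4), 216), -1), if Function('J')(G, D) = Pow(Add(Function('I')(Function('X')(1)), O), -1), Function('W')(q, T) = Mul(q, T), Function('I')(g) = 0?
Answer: Pow(145, Rational(1, 2)) ≈ 12.042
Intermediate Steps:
Function('W')(q, T) = Mul(T, q)
O = Pow(145, Rational(1, 2)) ≈ 12.042
Function('J')(G, D) = Mul(Rational(1, 145), Pow(145, Rational(1, 2))) (Function('J')(G, D) = Pow(Add(0, Pow(145, Rational(1, 2))), -1) = Pow(Pow(145, Rational(1, 2)), -1) = Mul(Rational(1, 145), Pow(145, Rational(1, 2))))
Pow(Function('J')(Function('W')(-4, 4), 216), -1) = Pow(Mul(Rational(1, 145), Pow(145, Rational(1, 2))), -1) = Pow(145, Rational(1, 2))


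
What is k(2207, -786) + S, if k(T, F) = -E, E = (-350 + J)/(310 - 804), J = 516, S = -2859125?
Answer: -706203792/247 ≈ -2.8591e+6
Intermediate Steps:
E = -83/247 (E = (-350 + 516)/(310 - 804) = 166/(-494) = 166*(-1/494) = -83/247 ≈ -0.33603)
k(T, F) = 83/247 (k(T, F) = -1*(-83/247) = 83/247)
k(2207, -786) + S = 83/247 - 2859125 = -706203792/247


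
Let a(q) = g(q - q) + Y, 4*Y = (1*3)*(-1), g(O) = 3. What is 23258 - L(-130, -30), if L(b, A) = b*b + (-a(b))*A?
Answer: 12581/2 ≈ 6290.5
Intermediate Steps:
Y = -¾ (Y = ((1*3)*(-1))/4 = (3*(-1))/4 = (¼)*(-3) = -¾ ≈ -0.75000)
a(q) = 9/4 (a(q) = 3 - ¾ = 9/4)
L(b, A) = b² - 9*A/4 (L(b, A) = b*b + (-1*9/4)*A = b² - 9*A/4)
23258 - L(-130, -30) = 23258 - ((-130)² - 9/4*(-30)) = 23258 - (16900 + 135/2) = 23258 - 1*33935/2 = 23258 - 33935/2 = 12581/2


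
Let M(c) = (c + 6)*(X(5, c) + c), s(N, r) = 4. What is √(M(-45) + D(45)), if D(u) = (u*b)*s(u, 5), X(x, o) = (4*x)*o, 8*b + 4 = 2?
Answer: 3*√4090 ≈ 191.86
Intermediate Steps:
b = -¼ (b = -½ + (⅛)*2 = -½ + ¼ = -¼ ≈ -0.25000)
X(x, o) = 4*o*x
D(u) = -u (D(u) = (u*(-¼))*4 = -u/4*4 = -u)
M(c) = 21*c*(6 + c) (M(c) = (c + 6)*(4*c*5 + c) = (6 + c)*(20*c + c) = (6 + c)*(21*c) = 21*c*(6 + c))
√(M(-45) + D(45)) = √(21*(-45)*(6 - 45) - 1*45) = √(21*(-45)*(-39) - 45) = √(36855 - 45) = √36810 = 3*√4090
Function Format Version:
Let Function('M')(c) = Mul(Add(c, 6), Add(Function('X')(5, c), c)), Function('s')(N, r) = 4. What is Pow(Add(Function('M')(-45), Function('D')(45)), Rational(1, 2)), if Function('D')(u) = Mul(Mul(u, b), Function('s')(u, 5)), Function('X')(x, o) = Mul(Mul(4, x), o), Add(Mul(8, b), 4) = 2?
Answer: Mul(3, Pow(4090, Rational(1, 2))) ≈ 191.86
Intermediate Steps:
b = Rational(-1, 4) (b = Add(Rational(-1, 2), Mul(Rational(1, 8), 2)) = Add(Rational(-1, 2), Rational(1, 4)) = Rational(-1, 4) ≈ -0.25000)
Function('X')(x, o) = Mul(4, o, x)
Function('D')(u) = Mul(-1, u) (Function('D')(u) = Mul(Mul(u, Rational(-1, 4)), 4) = Mul(Mul(Rational(-1, 4), u), 4) = Mul(-1, u))
Function('M')(c) = Mul(21, c, Add(6, c)) (Function('M')(c) = Mul(Add(c, 6), Add(Mul(4, c, 5), c)) = Mul(Add(6, c), Add(Mul(20, c), c)) = Mul(Add(6, c), Mul(21, c)) = Mul(21, c, Add(6, c)))
Pow(Add(Function('M')(-45), Function('D')(45)), Rational(1, 2)) = Pow(Add(Mul(21, -45, Add(6, -45)), Mul(-1, 45)), Rational(1, 2)) = Pow(Add(Mul(21, -45, -39), -45), Rational(1, 2)) = Pow(Add(36855, -45), Rational(1, 2)) = Pow(36810, Rational(1, 2)) = Mul(3, Pow(4090, Rational(1, 2)))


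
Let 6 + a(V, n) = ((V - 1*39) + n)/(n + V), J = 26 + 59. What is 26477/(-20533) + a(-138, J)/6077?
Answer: -8532379095/6613289173 ≈ -1.2902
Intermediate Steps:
J = 85
a(V, n) = -6 + (-39 + V + n)/(V + n) (a(V, n) = -6 + ((V - 1*39) + n)/(n + V) = -6 + ((V - 39) + n)/(V + n) = -6 + ((-39 + V) + n)/(V + n) = -6 + (-39 + V + n)/(V + n))
26477/(-20533) + a(-138, J)/6077 = 26477/(-20533) + ((-39 - 5*(-138) - 5*85)/(-138 + 85))/6077 = 26477*(-1/20533) + ((-39 + 690 - 425)/(-53))*(1/6077) = -26477/20533 - 1/53*226*(1/6077) = -26477/20533 - 226/53*1/6077 = -26477/20533 - 226/322081 = -8532379095/6613289173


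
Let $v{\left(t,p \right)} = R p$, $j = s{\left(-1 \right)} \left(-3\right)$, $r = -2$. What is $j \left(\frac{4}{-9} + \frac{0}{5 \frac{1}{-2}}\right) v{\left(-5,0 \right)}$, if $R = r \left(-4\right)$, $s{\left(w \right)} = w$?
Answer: $0$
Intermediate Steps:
$R = 8$ ($R = \left(-2\right) \left(-4\right) = 8$)
$j = 3$ ($j = \left(-1\right) \left(-3\right) = 3$)
$v{\left(t,p \right)} = 8 p$
$j \left(\frac{4}{-9} + \frac{0}{5 \frac{1}{-2}}\right) v{\left(-5,0 \right)} = 3 \left(\frac{4}{-9} + \frac{0}{5 \frac{1}{-2}}\right) 8 \cdot 0 = 3 \left(4 \left(- \frac{1}{9}\right) + \frac{0}{5 \left(- \frac{1}{2}\right)}\right) 0 = 3 \left(- \frac{4}{9} + \frac{0}{- \frac{5}{2}}\right) 0 = 3 \left(- \frac{4}{9} + 0 \left(- \frac{2}{5}\right)\right) 0 = 3 \left(- \frac{4}{9} + 0\right) 0 = 3 \left(- \frac{4}{9}\right) 0 = \left(- \frac{4}{3}\right) 0 = 0$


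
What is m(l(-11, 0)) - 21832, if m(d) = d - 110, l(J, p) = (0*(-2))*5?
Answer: -21942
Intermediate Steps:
l(J, p) = 0 (l(J, p) = 0*5 = 0)
m(d) = -110 + d
m(l(-11, 0)) - 21832 = (-110 + 0) - 21832 = -110 - 21832 = -21942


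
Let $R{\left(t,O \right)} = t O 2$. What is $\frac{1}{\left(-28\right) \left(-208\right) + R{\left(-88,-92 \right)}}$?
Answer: $\frac{1}{22016} \approx 4.5422 \cdot 10^{-5}$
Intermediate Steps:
$R{\left(t,O \right)} = 2 O t$ ($R{\left(t,O \right)} = O t 2 = 2 O t$)
$\frac{1}{\left(-28\right) \left(-208\right) + R{\left(-88,-92 \right)}} = \frac{1}{\left(-28\right) \left(-208\right) + 2 \left(-92\right) \left(-88\right)} = \frac{1}{5824 + 16192} = \frac{1}{22016}$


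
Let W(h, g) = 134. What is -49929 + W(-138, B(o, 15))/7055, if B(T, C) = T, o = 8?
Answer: -352248961/7055 ≈ -49929.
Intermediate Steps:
-49929 + W(-138, B(o, 15))/7055 = -49929 + 134/7055 = -352248961/7055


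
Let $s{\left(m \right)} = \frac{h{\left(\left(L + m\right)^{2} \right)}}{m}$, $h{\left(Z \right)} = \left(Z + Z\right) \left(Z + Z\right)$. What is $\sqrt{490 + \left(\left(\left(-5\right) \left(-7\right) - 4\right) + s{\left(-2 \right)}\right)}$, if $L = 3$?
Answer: $\sqrt{519} \approx 22.782$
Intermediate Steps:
$h{\left(Z \right)} = 4 Z^{2}$ ($h{\left(Z \right)} = 2 Z 2 Z = 4 Z^{2}$)
$s{\left(m \right)} = \frac{4 \left(3 + m\right)^{4}}{m}$ ($s{\left(m \right)} = \frac{4 \left(\left(3 + m\right)^{2}\right)^{2}}{m} = \frac{4 \left(3 + m\right)^{4}}{m}$)
$\sqrt{490 + \left(\left(\left(-5\right) \left(-7\right) - 4\right) + s{\left(-2 \right)}\right)} = \sqrt{490 + \left(\left(\left(-5\right) \left(-7\right) - 4\right) + \frac{4 \left(3 - 2\right)^{4}}{-2}\right)} = \sqrt{490 + \left(\left(35 - 4\right) + 4 \left(- \frac{1}{2}\right) 1^{4}\right)} = \sqrt{490 + \left(31 + 4 \left(- \frac{1}{2}\right) 1\right)} = \sqrt{490 + \left(31 - 2\right)} = \sqrt{490 + 29} = \sqrt{519}$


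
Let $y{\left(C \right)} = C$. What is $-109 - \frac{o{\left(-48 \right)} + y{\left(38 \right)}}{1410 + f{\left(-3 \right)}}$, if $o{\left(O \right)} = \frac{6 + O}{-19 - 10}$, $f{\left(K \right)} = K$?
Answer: $- \frac{4448671}{40803} \approx -109.03$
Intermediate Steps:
$o{\left(O \right)} = - \frac{6}{29} - \frac{O}{29}$ ($o{\left(O \right)} = \frac{6 + O}{-29} = \left(6 + O\right) \left(- \frac{1}{29}\right) = - \frac{6}{29} - \frac{O}{29}$)
$-109 - \frac{o{\left(-48 \right)} + y{\left(38 \right)}}{1410 + f{\left(-3 \right)}} = -109 - \frac{\left(- \frac{6}{29} - - \frac{48}{29}\right) + 38}{1410 - 3} = -109 - \frac{\left(- \frac{6}{29} + \frac{48}{29}\right) + 38}{1407} = -109 - \left(\frac{42}{29} + 38\right) \frac{1}{1407} = -109 - \frac{1144}{29} \cdot \frac{1}{1407} = -109 - \frac{1144}{40803} = - \frac{4448671}{40803}$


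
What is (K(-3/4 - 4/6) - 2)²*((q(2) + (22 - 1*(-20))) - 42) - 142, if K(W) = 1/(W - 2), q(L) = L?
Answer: -221030/1681 ≈ -131.49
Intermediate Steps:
K(W) = 1/(-2 + W)
(K(-3/4 - 4/6) - 2)²*((q(2) + (22 - 1*(-20))) - 42) - 142 = (1/(-2 + (-3/4 - 4/6)) - 2)²*((2 + (22 - 1*(-20))) - 42) - 142 = (1/(-2 + (-3*¼ - 4*⅙)) - 2)²*((2 + (22 + 20)) - 42) - 142 = (1/(-2 + (-¾ - ⅔)) - 2)²*((2 + 42) - 42) - 142 = (1/(-2 - 17/12) - 2)²*(44 - 42) - 142 = (1/(-41/12) - 2)²*2 - 142 = (-12/41 - 2)²*2 - 142 = (-94/41)²*2 - 142 = (8836/1681)*2 - 142 = 17672/1681 - 142 = -221030/1681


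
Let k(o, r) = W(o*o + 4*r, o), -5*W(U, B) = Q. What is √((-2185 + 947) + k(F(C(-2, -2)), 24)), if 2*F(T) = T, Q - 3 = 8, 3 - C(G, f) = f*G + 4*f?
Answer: 3*I*√3445/5 ≈ 35.216*I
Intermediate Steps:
C(G, f) = 3 - 4*f - G*f (C(G, f) = 3 - (f*G + 4*f) = 3 - (G*f + 4*f) = 3 - (4*f + G*f) = 3 + (-4*f - G*f) = 3 - 4*f - G*f)
Q = 11 (Q = 3 + 8 = 11)
F(T) = T/2
W(U, B) = -11/5 (W(U, B) = -⅕*11 = -11/5)
k(o, r) = -11/5
√((-2185 + 947) + k(F(C(-2, -2)), 24)) = √((-2185 + 947) - 11/5) = √(-1238 - 11/5) = √(-6201/5) = 3*I*√3445/5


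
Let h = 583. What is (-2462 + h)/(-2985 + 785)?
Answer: 1879/2200 ≈ 0.85409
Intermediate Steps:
(-2462 + h)/(-2985 + 785) = (-2462 + 583)/(-2985 + 785) = -1879/(-2200) = -1879*(-1/2200) = 1879/2200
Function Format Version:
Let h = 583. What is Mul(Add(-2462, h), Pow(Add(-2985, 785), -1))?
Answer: Rational(1879, 2200) ≈ 0.85409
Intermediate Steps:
Mul(Add(-2462, h), Pow(Add(-2985, 785), -1)) = Mul(Add(-2462, 583), Pow(Add(-2985, 785), -1)) = Mul(-1879, Pow(-2200, -1)) = Mul(-1879, Rational(-1, 2200)) = Rational(1879, 2200)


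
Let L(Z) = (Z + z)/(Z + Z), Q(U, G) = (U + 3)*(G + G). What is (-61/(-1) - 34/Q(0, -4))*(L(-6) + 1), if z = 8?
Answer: 3745/72 ≈ 52.014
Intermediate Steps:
Q(U, G) = 2*G*(3 + U) (Q(U, G) = (3 + U)*(2*G) = 2*G*(3 + U))
L(Z) = (8 + Z)/(2*Z) (L(Z) = (Z + 8)/(Z + Z) = (8 + Z)/((2*Z)) = (8 + Z)*(1/(2*Z)) = (8 + Z)/(2*Z))
(-61/(-1) - 34/Q(0, -4))*(L(-6) + 1) = (-61/(-1) - 34*(-1/(8*(3 + 0))))*((½)*(8 - 6)/(-6) + 1) = (-61*(-1) - 34/(2*(-4)*3))*((½)*(-⅙)*2 + 1) = (61 - 34/(-24))*(-⅙ + 1) = (61 - 34*(-1/24))*(⅚) = (61 + 17/12)*(⅚) = (749/12)*(⅚) = 3745/72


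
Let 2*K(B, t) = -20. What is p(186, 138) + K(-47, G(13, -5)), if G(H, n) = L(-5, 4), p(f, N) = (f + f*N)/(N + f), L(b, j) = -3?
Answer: 3769/54 ≈ 69.796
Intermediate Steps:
p(f, N) = (f + N*f)/(N + f)
G(H, n) = -3
K(B, t) = -10 (K(B, t) = (½)*(-20) = -10)
p(186, 138) + K(-47, G(13, -5)) = 186*(1 + 138)/(138 + 186) - 10 = 186*139/324 - 10 = 186*(1/324)*139 - 10 = 4309/54 - 10 = 3769/54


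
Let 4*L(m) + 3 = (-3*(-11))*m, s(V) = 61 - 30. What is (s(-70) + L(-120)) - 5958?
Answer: -27671/4 ≈ -6917.8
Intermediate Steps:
s(V) = 31
L(m) = -¾ + 33*m/4 (L(m) = -¾ + ((-3*(-11))*m)/4 = -¾ + (33*m)/4 = -¾ + 33*m/4)
(s(-70) + L(-120)) - 5958 = (31 + (-¾ + (33/4)*(-120))) - 5958 = (31 + (-¾ - 990)) - 5958 = (31 - 3963/4) - 5958 = -3839/4 - 5958 = -27671/4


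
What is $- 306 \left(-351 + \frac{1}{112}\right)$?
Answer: $\frac{6014583}{56} \approx 1.074 \cdot 10^{5}$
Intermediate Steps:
$- 306 \left(-351 + \frac{1}{112}\right) = \left(-306\right) \left(- \frac{39311}{112}\right) = \frac{6014583}{56}$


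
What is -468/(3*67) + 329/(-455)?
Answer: -13289/4355 ≈ -3.0514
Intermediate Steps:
-468/(3*67) + 329/(-455) = -468/201 + 329*(-1/455) = -468*1/201 - 47/65 = -156/67 - 47/65 = -13289/4355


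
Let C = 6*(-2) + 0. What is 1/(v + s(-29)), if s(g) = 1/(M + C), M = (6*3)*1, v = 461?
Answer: 6/2767 ≈ 0.0021684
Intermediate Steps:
C = -12 (C = -12 + 0 = -12)
M = 18 (M = 18*1 = 18)
s(g) = 1/6 (s(g) = 1/(18 - 12) = 1/6)
1/(v + s(-29)) = 1/(461 + 1/6) = 1/(2767/6) = 6/2767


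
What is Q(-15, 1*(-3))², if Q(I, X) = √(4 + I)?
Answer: -11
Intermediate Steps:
Q(-15, 1*(-3))² = (√(4 - 15))² = (√(-11))² = (I*√11)² = -11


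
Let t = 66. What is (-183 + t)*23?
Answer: -2691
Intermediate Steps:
(-183 + t)*23 = (-183 + 66)*23 = -117*23 = -2691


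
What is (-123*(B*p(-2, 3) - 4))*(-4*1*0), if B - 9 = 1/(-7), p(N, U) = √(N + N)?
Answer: 0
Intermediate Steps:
p(N, U) = √2*√N (p(N, U) = √(2*N) = √2*√N)
B = 62/7 (B = 9 + 1/(-7) = 9 + 1*(-⅐) = 9 - ⅐ = 62/7 ≈ 8.8571)
(-123*(B*p(-2, 3) - 4))*(-4*1*0) = (-123*(62*(√2*√(-2))/7 - 4))*(-4*1*0) = (-123*(62*(√2*(I*√2))/7 - 4))*(-4*0) = -123*(62*(2*I)/7 - 4)*0 = -123*(124*I/7 - 4)*0 = -123*(-4 + 124*I/7)*0 = (492 - 15252*I/7)*0 = 0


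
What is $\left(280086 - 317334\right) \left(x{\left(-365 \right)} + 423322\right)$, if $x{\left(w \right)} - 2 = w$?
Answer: $-15754376832$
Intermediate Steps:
$x{\left(w \right)} = 2 + w$
$\left(280086 - 317334\right) \left(x{\left(-365 \right)} + 423322\right) = \left(280086 - 317334\right) \left(\left(2 - 365\right) + 423322\right) = \left(280086 - 317334\right) \left(-363 + 423322\right) = \left(-37248\right) 422959 = -15754376832$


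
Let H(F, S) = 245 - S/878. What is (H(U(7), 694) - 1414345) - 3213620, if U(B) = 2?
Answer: -2031569427/439 ≈ -4.6277e+6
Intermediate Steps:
H(F, S) = 245 - S/878
(H(U(7), 694) - 1414345) - 3213620 = ((245 - 1/878*694) - 1414345) - 3213620 = ((245 - 347/439) - 1414345) - 3213620 = (107208/439 - 1414345) - 3213620 = -620790247/439 - 3213620 = -2031569427/439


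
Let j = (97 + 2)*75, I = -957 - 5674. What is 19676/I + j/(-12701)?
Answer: -299140051/84220331 ≈ -3.5519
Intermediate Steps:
I = -6631
j = 7425 (j = 99*75 = 7425)
19676/I + j/(-12701) = 19676/(-6631) + 7425/(-12701) = 19676*(-1/6631) + 7425*(-1/12701) = -19676/6631 - 7425/12701 = -299140051/84220331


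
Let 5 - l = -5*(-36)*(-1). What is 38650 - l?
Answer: 38465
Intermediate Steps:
l = 185 (l = 5 - (-5*(-36))*(-1) = 5 - 180*(-1) = 5 - 1*(-180) = 5 + 180 = 185)
38650 - l = 38650 - 1*185 = 38650 - 185 = 38465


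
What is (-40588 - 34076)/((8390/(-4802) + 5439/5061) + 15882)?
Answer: -7200608604/1531597871 ≈ -4.7014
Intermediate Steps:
(-40588 - 34076)/((8390/(-4802) + 5439/5061) + 15882) = -74664/((8390*(-1/4802) + 5439*(1/5061)) + 15882) = -74664/((-4195/2401 + 259/241) + 15882) = -74664/(-389136/578641 + 15882) = -74664/9189587226/578641 = -74664*578641/9189587226 = -7200608604/1531597871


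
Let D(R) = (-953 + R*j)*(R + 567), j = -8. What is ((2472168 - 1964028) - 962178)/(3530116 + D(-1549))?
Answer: 227019/3851491 ≈ 0.058943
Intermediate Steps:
D(R) = (-953 - 8*R)*(567 + R) (D(R) = (-953 + R*(-8))*(R + 567) = (-953 - 8*R)*(567 + R))
((2472168 - 1964028) - 962178)/(3530116 + D(-1549)) = ((2472168 - 1964028) - 962178)/(3530116 + (-540351 - 5489*(-1549) - 8*(-1549)²)) = (508140 - 962178)/(3530116 + (-540351 + 8502461 - 8*2399401)) = -454038/(3530116 + (-540351 + 8502461 - 19195208)) = -454038/(3530116 - 11233098) = -454038/(-7702982) = -454038*(-1/7702982) = 227019/3851491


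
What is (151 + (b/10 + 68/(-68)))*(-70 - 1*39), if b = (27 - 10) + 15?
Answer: -83494/5 ≈ -16699.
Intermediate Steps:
b = 32 (b = 17 + 15 = 32)
(151 + (b/10 + 68/(-68)))*(-70 - 1*39) = (151 + (32/10 + 68/(-68)))*(-70 - 1*39) = (151 + (32*(⅒) + 68*(-1/68)))*(-70 - 39) = (151 + (16/5 - 1))*(-109) = (151 + 11/5)*(-109) = (766/5)*(-109) = -83494/5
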